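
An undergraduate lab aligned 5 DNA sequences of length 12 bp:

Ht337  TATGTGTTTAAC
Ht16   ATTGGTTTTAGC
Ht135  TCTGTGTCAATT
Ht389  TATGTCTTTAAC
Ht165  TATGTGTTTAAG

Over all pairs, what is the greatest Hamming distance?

8

Pairwise Hamming distances:
  Ht337 vs Ht16: 5
  Ht337 vs Ht135: 5
  Ht337 vs Ht389: 1
  Ht337 vs Ht165: 1
  Ht16 vs Ht135: 8
  Ht16 vs Ht389: 5
  Ht16 vs Ht165: 6
  Ht135 vs Ht389: 6
  Ht135 vs Ht165: 5
  Ht389 vs Ht165: 2
The largest is 8, between Ht16 and Ht135.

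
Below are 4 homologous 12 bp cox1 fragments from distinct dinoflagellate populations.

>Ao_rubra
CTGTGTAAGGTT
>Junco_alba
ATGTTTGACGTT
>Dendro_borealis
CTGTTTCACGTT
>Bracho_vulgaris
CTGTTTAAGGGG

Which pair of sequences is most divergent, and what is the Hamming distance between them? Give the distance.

5

Pairwise Hamming distances:
  Ao_rubra vs Junco_alba: 4
  Ao_rubra vs Dendro_borealis: 3
  Ao_rubra vs Bracho_vulgaris: 3
  Junco_alba vs Dendro_borealis: 2
  Junco_alba vs Bracho_vulgaris: 5
  Dendro_borealis vs Bracho_vulgaris: 4
The largest is 5, between Junco_alba and Bracho_vulgaris.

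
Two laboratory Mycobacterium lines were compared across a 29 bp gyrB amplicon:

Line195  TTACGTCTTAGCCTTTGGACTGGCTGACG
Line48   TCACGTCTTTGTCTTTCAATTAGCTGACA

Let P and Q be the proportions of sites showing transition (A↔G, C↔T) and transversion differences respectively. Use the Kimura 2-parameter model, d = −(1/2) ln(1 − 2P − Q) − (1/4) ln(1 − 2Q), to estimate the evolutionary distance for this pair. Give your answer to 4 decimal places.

0.3667

The sequences differ at positions 2 (T/C, transition), 10 (A/T, transversion), 12 (C/T, transition), 17 (G/C, transversion), 18 (G/A, transition), 20 (C/T, transition), 22 (G/A, transition), 29 (G/A, transition).
Of the 8 differences, 6 transitions and 2 transversions over 29 sites: P = 6/29 = 0.206897, Q = 2/29 = 0.068966.
d = −0.5·ln(0.517240) − 0.25·ln(0.862068) = −0.5·(-0.659248) − 0.25·(-0.148421) = 0.3667.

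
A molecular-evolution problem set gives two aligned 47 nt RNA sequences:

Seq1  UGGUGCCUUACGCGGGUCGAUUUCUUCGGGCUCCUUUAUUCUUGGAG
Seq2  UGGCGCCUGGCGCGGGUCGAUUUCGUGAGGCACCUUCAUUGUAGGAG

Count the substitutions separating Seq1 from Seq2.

Differing sites — 4:U/C; 9:U/G; 10:A/G; 25:U/G; 27:C/G; 28:G/A; 32:U/A; 37:U/C; 41:C/G; 43:U/A.
That gives 10 mismatches out of 47 aligned sites, so the Hamming distance is 10.

10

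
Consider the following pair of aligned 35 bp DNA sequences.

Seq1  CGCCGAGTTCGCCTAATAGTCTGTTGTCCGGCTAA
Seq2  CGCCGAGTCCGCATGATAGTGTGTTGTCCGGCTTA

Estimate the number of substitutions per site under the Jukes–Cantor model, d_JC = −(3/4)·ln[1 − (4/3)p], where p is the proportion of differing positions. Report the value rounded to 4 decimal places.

The sequences differ at positions 9 (T/C), 13 (C/A), 15 (A/G), 21 (C/G), 34 (A/T).
p = 5/35 = 0.142857.
d = −0.75 · ln(1 − (4/3)·0.142857) = −0.75 · ln(0.809524) = −0.75 · (-0.211309) = 0.1585.

0.1585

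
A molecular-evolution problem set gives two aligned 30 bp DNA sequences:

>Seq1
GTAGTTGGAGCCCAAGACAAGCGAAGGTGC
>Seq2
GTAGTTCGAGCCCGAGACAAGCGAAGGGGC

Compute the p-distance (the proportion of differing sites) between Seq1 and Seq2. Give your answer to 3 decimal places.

The sequences differ at positions 7 (G/C), 14 (A/G), 28 (T/G).
There are 3 differences over 30 sites, so p = 3/30 = 0.100.

0.100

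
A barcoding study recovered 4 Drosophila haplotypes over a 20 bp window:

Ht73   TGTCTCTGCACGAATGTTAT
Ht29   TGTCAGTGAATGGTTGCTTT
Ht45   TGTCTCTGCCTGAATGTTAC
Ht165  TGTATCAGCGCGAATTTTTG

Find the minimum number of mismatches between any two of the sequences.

Pairwise Hamming distances:
  Ht73 vs Ht29: 8
  Ht73 vs Ht45: 3
  Ht73 vs Ht165: 6
  Ht29 vs Ht45: 9
  Ht29 vs Ht165: 12
  Ht45 vs Ht165: 7
The smallest is 3, between Ht73 and Ht45.

3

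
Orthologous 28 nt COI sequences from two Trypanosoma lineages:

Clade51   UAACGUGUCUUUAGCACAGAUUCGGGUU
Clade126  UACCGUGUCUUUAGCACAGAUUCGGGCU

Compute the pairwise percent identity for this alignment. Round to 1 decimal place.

Mismatches occur at site 3 (A↔C), site 27 (U↔C).
26 of the 28 sites match, so the percent identity is 26/28 × 100 = 92.9%.

92.9%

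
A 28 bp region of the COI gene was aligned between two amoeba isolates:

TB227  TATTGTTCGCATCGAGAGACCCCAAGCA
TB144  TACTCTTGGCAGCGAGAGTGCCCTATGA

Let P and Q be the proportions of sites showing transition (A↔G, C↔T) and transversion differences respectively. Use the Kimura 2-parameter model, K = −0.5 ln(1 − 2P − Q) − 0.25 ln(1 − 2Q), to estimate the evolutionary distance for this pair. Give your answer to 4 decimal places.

The sequences differ at positions 3 (T/C, transition), 5 (G/C, transversion), 8 (C/G, transversion), 12 (T/G, transversion), 19 (A/T, transversion), 20 (C/G, transversion), 24 (A/T, transversion), 26 (G/T, transversion), 27 (C/G, transversion).
Of the 9 differences, 1 transition and 8 transversions over 28 sites: P = 1/28 = 0.035714, Q = 8/28 = 0.285714.
d = −0.5·ln(0.642858) − 0.25·ln(0.428572) = −0.5·(-0.441831) − 0.25·(-0.847297) = 0.4327.

0.4327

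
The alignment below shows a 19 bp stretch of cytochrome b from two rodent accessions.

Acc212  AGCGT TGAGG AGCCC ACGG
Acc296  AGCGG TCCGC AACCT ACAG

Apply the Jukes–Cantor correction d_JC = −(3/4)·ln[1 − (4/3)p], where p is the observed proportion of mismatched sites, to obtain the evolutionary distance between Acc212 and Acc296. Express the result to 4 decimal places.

0.5068

Mismatches occur at site 5 (T↔G), site 7 (G↔C), site 8 (A↔C), site 10 (G↔C), site 12 (G↔A), site 15 (C↔T), site 18 (G↔A).
p = 7/19 = 0.368421.
d = −0.75 · ln(1 − (4/3)·0.368421) = −0.75 · ln(0.508772) = −0.75 · (-0.675755) = 0.5068.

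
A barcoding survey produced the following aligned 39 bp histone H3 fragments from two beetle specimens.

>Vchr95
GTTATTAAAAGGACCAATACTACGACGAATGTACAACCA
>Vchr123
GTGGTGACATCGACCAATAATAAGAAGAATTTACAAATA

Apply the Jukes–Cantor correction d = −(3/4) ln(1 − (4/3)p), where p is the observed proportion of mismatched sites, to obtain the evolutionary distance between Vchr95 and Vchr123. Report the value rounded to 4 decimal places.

Differing sites — 3:T/G; 4:A/G; 6:T/G; 8:A/C; 10:A/T; 11:G/C; 20:C/A; 23:C/A; 26:C/A; 31:G/T; 37:C/A; 38:C/T.
p = 12/39 = 0.307692.
d = −0.75 · ln(1 − (4/3)·0.307692) = −0.75 · ln(0.589744) = −0.75 · (-0.528067) = 0.3961.

0.3961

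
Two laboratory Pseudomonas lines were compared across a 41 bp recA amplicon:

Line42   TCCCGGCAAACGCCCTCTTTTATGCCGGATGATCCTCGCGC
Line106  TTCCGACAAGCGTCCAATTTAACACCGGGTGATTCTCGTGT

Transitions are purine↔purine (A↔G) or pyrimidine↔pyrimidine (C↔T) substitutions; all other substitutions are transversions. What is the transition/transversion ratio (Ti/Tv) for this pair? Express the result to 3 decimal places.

3.333

Mismatches occur at site 2 (C↔T, transition), site 6 (G↔A, transition), site 10 (A↔G, transition), site 13 (C↔T, transition), site 16 (T↔A, transversion), site 17 (C↔A, transversion), site 21 (T↔A, transversion), site 23 (T↔C, transition), site 24 (G↔A, transition), site 29 (A↔G, transition), site 34 (C↔T, transition), site 39 (C↔T, transition), site 41 (C↔T, transition).
Of the 13 differences, 10 transitions and 3 transversions, so Ti/Tv = 10/3 = 3.333.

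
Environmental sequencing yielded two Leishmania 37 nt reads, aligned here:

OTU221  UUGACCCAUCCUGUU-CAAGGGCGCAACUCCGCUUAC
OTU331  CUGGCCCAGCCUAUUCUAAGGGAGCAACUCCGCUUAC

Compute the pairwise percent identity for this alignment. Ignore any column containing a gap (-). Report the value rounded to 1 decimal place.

83.3%

Excluding the 1 gap column leaves 36 comparable sites.
Differing sites — 1:U/C; 4:A/G; 9:U/G; 13:G/A; 17:C/U; 23:C/A.
30 of the 36 comparable sites match, so the percent identity is 30/36 × 100 = 83.3%.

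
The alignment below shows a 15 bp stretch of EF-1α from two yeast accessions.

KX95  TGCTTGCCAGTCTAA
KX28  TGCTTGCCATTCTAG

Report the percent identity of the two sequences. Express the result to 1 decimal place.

The sequences differ at positions 10 (G/T), 15 (A/G).
13 of the 15 sites match, so the percent identity is 13/15 × 100 = 86.7%.

86.7%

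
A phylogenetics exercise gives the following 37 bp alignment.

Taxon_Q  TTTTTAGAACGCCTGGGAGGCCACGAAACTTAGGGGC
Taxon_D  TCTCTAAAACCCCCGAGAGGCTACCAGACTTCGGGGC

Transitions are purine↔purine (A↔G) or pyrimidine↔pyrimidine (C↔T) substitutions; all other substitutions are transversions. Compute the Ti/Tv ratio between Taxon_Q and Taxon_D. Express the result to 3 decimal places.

The sequences differ at positions 2 (T/C, transition), 4 (T/C, transition), 7 (G/A, transition), 11 (G/C, transversion), 14 (T/C, transition), 16 (G/A, transition), 22 (C/T, transition), 25 (G/C, transversion), 27 (A/G, transition), 32 (A/C, transversion).
Of the 10 differences, 7 transitions and 3 transversions, so Ti/Tv = 7/3 = 2.333.

2.333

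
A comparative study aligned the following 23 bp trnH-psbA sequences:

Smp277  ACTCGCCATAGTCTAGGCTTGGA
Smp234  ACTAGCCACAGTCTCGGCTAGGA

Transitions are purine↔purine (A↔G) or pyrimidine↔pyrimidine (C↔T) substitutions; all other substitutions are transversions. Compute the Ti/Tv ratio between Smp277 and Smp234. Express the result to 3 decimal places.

0.333

Differing sites — 4:C/A (Tv); 9:T/C (Ti); 15:A/C (Tv); 20:T/A (Tv).
Of the 4 differences, 1 transition and 3 transversions, so Ti/Tv = 1/3 = 0.333.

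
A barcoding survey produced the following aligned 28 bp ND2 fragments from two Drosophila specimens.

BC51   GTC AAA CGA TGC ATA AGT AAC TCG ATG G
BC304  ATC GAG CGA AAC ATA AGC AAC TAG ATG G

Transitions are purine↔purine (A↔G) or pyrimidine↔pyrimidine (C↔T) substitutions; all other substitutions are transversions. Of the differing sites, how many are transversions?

2

Mismatches occur at site 1 (G→A, transition), site 4 (A→G, transition), site 6 (A→G, transition), site 10 (T→A, transversion), site 11 (G→A, transition), site 18 (T→C, transition), site 23 (C→A, transversion).
Of the 7 differences, 5 transitions and 2 transversions, so the answer is 2.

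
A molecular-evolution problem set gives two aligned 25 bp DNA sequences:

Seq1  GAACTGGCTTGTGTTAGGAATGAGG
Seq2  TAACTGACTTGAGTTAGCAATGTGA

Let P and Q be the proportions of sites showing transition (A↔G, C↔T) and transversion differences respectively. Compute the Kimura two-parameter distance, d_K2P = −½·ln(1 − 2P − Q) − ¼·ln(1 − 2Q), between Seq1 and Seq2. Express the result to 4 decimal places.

The sequences differ at positions 1 (G/T, transversion), 7 (G/A, transition), 12 (T/A, transversion), 18 (G/C, transversion), 23 (A/T, transversion), 25 (G/A, transition).
Of the 6 differences, 2 transitions and 4 transversions over 25 sites: P = 2/25 = 0.080000, Q = 4/25 = 0.160000.
d = −0.5·ln(0.680000) − 0.25·ln(0.680000) = −0.5·(-0.385662) − 0.25·(-0.385662) = 0.2892.

0.2892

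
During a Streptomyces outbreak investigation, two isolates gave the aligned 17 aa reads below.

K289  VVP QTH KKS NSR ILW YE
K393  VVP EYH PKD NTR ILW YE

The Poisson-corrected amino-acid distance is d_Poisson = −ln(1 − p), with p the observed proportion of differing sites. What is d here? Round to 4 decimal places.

0.3483

Mismatches occur at site 4 (Q↔E), site 5 (T↔Y), site 7 (K↔P), site 9 (S↔D), site 11 (S↔T).
p = 5/17 = 0.294118.
d = −ln(1 − 0.294118) = −ln(0.705882) = 0.3483.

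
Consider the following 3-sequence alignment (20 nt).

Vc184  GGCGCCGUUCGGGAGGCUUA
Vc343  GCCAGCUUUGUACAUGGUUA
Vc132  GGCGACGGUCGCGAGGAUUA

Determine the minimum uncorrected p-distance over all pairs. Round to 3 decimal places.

0.200

Pairwise Hamming distances:
  Vc184 vs Vc343: 10
  Vc184 vs Vc132: 4
  Vc343 vs Vc132: 11
The smallest is 4 mismatches, between Vc184 and Vc132; p = 4/20 = 0.200.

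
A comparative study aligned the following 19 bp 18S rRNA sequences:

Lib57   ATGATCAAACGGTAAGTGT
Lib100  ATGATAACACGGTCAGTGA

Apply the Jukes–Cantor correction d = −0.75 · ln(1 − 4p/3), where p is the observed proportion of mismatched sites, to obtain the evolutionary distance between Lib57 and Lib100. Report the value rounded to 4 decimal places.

0.2471

Mismatches occur at site 6 (C/A), site 8 (A/C), site 14 (A/C), site 19 (T/A).
p = 4/19 = 0.210526.
d = −0.75 · ln(1 − (4/3)·0.210526) = −0.75 · ln(0.719299) = −0.75 · (-0.329478) = 0.2471.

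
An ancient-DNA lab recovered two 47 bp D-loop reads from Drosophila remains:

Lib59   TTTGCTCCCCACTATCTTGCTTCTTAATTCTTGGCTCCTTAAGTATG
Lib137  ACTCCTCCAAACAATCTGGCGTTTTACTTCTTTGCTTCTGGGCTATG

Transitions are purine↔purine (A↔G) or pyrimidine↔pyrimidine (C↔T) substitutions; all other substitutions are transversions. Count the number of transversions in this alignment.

Differing sites — 1:T/A (Tv); 2:T/C (Ti); 4:G/C (Tv); 9:C/A (Tv); 10:C/A (Tv); 13:T/A (Tv); 18:T/G (Tv); 21:T/G (Tv); 23:C/T (Ti); 27:A/C (Tv); 33:G/T (Tv); 37:C/T (Ti); 40:T/G (Tv); 41:A/G (Ti); 42:A/G (Ti); 43:G/C (Tv).
Of the 16 differences, 5 transitions and 11 transversions, so the answer is 11.

11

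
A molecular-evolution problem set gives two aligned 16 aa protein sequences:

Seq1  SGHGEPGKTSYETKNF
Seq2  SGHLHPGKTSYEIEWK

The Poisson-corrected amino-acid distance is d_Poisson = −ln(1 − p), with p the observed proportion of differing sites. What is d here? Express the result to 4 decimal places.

0.4700

Mismatches occur at site 4 (G→L), site 5 (E→H), site 13 (T→I), site 14 (K→E), site 15 (N→W), site 16 (F→K).
p = 6/16 = 0.375000.
d = −ln(1 − 0.375000) = −ln(0.625000) = 0.4700.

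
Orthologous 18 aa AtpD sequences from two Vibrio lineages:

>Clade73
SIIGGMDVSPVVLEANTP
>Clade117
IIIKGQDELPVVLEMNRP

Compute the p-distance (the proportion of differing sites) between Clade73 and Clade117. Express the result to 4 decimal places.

Mismatches occur at site 1 (S↔I), site 4 (G↔K), site 6 (M↔Q), site 8 (V↔E), site 9 (S↔L), site 15 (A↔M), site 17 (T↔R).
There are 7 differences over 18 sites, so p = 7/18 = 0.3889.

0.3889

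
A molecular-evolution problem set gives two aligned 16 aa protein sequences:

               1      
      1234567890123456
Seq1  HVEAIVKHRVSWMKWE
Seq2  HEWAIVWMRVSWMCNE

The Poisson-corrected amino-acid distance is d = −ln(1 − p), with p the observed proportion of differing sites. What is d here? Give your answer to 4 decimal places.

0.4700

Mismatches occur at site 2 (V→E), site 3 (E→W), site 7 (K→W), site 8 (H→M), site 14 (K→C), site 15 (W→N).
p = 6/16 = 0.375000.
d = −ln(1 − 0.375000) = −ln(0.625000) = 0.4700.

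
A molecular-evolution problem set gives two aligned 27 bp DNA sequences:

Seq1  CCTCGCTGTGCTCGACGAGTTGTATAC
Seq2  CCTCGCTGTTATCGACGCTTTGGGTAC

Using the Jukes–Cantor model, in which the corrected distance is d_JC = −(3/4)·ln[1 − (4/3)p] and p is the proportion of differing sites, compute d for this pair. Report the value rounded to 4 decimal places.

Mismatches occur at site 10 (G/T), site 11 (C/A), site 18 (A/C), site 19 (G/T), site 23 (T/G), site 24 (A/G).
p = 6/27 = 0.222222.
d = −0.75 · ln(1 − (4/3)·0.222222) = −0.75 · ln(0.703704) = −0.75 · (-0.351397) = 0.2635.

0.2635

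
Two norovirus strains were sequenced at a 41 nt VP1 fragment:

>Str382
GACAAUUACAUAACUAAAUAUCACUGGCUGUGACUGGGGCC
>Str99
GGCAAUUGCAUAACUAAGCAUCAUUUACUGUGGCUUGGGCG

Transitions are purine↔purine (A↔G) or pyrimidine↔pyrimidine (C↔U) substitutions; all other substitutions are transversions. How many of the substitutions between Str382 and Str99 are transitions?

The sequences differ at positions 2 (A/G, transition), 8 (A/G, transition), 18 (A/G, transition), 19 (U/C, transition), 24 (C/U, transition), 26 (G/U, transversion), 27 (G/A, transition), 33 (A/G, transition), 36 (G/U, transversion), 41 (C/G, transversion).
Of the 10 differences, 7 transitions and 3 transversions, so the answer is 7.

7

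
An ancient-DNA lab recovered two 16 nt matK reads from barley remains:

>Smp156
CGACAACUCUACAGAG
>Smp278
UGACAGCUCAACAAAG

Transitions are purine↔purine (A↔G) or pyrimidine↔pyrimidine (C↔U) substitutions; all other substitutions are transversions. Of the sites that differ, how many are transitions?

Mismatches occur at site 1 (C/U, transition), site 6 (A/G, transition), site 10 (U/A, transversion), site 14 (G/A, transition).
Of the 4 differences, 3 transitions and 1 transversion, so the answer is 3.

3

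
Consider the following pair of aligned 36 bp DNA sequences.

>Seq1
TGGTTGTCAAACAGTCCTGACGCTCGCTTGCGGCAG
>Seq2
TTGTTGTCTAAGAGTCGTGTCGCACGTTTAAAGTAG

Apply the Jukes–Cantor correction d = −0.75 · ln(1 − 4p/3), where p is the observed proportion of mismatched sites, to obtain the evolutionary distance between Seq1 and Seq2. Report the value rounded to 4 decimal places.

0.3924

The sequences differ at positions 2 (G/T), 9 (A/T), 12 (C/G), 17 (C/G), 20 (A/T), 24 (T/A), 27 (C/T), 30 (G/A), 31 (C/A), 32 (G/A), 34 (C/T).
p = 11/36 = 0.305556.
d = −0.75 · ln(1 − (4/3)·0.305556) = −0.75 · ln(0.592592) = −0.75 · (-0.523249) = 0.3924.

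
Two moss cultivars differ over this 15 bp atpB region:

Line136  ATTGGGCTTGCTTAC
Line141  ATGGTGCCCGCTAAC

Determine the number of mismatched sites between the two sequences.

5

Mismatches occur at site 3 (T↔G), site 5 (G↔T), site 8 (T↔C), site 9 (T↔C), site 13 (T↔A).
That gives 5 mismatches out of 15 aligned sites, so the Hamming distance is 5.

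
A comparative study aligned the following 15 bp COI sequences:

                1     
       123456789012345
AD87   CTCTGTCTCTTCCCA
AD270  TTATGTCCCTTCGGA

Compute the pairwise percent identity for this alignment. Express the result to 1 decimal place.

66.7%

Differing sites — 1:C/T; 3:C/A; 8:T/C; 13:C/G; 14:C/G.
10 of the 15 sites match, so the percent identity is 10/15 × 100 = 66.7%.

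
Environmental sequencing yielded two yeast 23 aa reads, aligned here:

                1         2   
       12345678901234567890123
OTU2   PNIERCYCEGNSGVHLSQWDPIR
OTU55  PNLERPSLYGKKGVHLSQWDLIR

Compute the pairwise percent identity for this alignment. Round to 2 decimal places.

65.22%

Differing sites — 3:I/L; 6:C/P; 7:Y/S; 8:C/L; 9:E/Y; 11:N/K; 12:S/K; 21:P/L.
15 of the 23 sites match, so the percent identity is 15/23 × 100 = 65.22%.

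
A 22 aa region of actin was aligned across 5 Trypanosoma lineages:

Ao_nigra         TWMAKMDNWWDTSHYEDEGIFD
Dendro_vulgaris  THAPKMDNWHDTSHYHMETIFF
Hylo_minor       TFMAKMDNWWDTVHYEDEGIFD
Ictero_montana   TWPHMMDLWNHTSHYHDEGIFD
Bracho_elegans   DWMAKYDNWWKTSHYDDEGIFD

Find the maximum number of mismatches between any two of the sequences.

Pairwise Hamming distances:
  Ao_nigra vs Dendro_vulgaris: 8
  Ao_nigra vs Hylo_minor: 2
  Ao_nigra vs Ictero_montana: 7
  Ao_nigra vs Bracho_elegans: 4
  Dendro_vulgaris vs Hylo_minor: 9
  Dendro_vulgaris vs Ictero_montana: 10
  Dendro_vulgaris vs Bracho_elegans: 11
  Hylo_minor vs Ictero_montana: 9
  Hylo_minor vs Bracho_elegans: 6
  Ictero_montana vs Bracho_elegans: 9
The largest is 11, between Dendro_vulgaris and Bracho_elegans.

11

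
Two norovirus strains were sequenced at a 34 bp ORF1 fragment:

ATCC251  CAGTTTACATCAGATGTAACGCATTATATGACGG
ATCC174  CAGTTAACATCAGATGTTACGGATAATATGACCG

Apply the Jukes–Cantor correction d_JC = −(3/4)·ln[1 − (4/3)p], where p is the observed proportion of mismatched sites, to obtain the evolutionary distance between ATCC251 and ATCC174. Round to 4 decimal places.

0.1637

The sequences differ at positions 6 (T/A), 18 (A/T), 22 (C/G), 25 (T/A), 33 (G/C).
p = 5/34 = 0.147059.
d = −0.75 · ln(1 − (4/3)·0.147059) = −0.75 · ln(0.803921) = −0.75 · (-0.218254) = 0.1637.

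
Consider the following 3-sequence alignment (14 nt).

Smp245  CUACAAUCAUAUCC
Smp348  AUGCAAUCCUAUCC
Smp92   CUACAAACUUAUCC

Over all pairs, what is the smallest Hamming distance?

2

Pairwise Hamming distances:
  Smp245 vs Smp348: 3
  Smp245 vs Smp92: 2
  Smp348 vs Smp92: 4
The smallest is 2, between Smp245 and Smp92.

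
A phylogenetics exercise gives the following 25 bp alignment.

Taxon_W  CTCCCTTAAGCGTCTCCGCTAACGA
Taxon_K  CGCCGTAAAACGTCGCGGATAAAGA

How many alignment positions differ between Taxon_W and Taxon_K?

Mismatches occur at site 2 (T↔G), site 5 (C↔G), site 7 (T↔A), site 10 (G↔A), site 15 (T↔G), site 17 (C↔G), site 19 (C↔A), site 23 (C↔A).
That gives 8 mismatches out of 25 aligned sites, so the Hamming distance is 8.

8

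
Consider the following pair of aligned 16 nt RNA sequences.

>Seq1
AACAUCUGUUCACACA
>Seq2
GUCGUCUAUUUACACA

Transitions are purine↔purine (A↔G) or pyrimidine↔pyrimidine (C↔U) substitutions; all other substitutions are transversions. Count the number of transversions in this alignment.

Differing sites — 1:A/G (Ti); 2:A/U (Tv); 4:A/G (Ti); 8:G/A (Ti); 11:C/U (Ti).
Of the 5 differences, 4 transitions and 1 transversion, so the answer is 1.

1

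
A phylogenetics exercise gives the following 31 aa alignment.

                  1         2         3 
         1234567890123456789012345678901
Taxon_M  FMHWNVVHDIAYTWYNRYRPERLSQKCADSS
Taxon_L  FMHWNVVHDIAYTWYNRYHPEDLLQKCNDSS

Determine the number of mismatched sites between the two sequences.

4

Differing sites — 19:R/H; 22:R/D; 24:S/L; 28:A/N.
That gives 4 mismatches out of 31 aligned sites, so the Hamming distance is 4.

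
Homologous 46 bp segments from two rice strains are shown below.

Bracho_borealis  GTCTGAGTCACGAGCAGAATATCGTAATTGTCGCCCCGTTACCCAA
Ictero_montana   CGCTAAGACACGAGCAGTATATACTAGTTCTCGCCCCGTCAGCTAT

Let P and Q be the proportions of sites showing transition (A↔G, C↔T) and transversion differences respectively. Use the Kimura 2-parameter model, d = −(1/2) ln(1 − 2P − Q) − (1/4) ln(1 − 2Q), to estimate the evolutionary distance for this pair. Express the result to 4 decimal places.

The sequences differ at positions 1 (G/C, transversion), 2 (T/G, transversion), 5 (G/A, transition), 8 (T/A, transversion), 18 (A/T, transversion), 23 (C/A, transversion), 24 (G/C, transversion), 27 (A/G, transition), 30 (G/C, transversion), 40 (T/C, transition), 42 (C/G, transversion), 44 (C/T, transition), 46 (A/T, transversion).
Of the 13 differences, 4 transitions and 9 transversions over 46 sites: P = 4/46 = 0.086957, Q = 9/46 = 0.195652.
d = −0.5·ln(0.630434) − 0.25·ln(0.608696) = −0.5·(-0.461347) − 0.25·(-0.496436) = 0.3548.

0.3548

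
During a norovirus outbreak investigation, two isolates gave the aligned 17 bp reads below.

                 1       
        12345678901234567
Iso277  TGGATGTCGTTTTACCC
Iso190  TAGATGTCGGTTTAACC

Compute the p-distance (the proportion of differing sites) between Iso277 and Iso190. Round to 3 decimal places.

The sequences differ at positions 2 (G/A), 10 (T/G), 15 (C/A).
There are 3 differences over 17 sites, so p = 3/17 = 0.176.

0.176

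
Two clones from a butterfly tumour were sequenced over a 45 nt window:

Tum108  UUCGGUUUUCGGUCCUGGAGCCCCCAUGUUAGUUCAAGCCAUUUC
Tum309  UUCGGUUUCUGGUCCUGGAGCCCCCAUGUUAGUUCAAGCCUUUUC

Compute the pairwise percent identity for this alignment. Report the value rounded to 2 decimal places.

93.33%

Differing sites — 9:U/C; 10:C/U; 41:A/U.
42 of the 45 sites match, so the percent identity is 42/45 × 100 = 93.33%.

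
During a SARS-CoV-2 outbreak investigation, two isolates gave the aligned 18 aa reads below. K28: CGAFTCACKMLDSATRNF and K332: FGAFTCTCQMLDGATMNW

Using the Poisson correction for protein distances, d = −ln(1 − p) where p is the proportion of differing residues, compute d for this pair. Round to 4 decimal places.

Mismatches occur at site 1 (C↔F), site 7 (A↔T), site 9 (K↔Q), site 13 (S↔G), site 16 (R↔M), site 18 (F↔W).
p = 6/18 = 0.333333.
d = −ln(1 − 0.333333) = −ln(0.666667) = 0.4055.

0.4055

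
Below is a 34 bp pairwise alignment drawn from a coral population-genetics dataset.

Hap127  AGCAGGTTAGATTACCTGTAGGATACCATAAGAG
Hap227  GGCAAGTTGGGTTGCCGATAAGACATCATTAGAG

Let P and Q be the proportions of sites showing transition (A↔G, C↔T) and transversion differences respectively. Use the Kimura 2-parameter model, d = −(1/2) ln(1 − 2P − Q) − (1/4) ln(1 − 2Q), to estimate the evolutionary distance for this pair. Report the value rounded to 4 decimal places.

The sequences differ at positions 1 (A/G, transition), 5 (G/A, transition), 9 (A/G, transition), 11 (A/G, transition), 14 (A/G, transition), 17 (T/G, transversion), 18 (G/A, transition), 21 (G/A, transition), 24 (T/C, transition), 26 (C/T, transition), 30 (A/T, transversion).
Of the 11 differences, 9 transitions and 2 transversions over 34 sites: P = 9/34 = 0.264706, Q = 2/34 = 0.058824.
d = −0.5·ln(0.411764) − 0.25·ln(0.882352) = −0.5·(-0.887305) − 0.25·(-0.125164) = 0.4749.

0.4749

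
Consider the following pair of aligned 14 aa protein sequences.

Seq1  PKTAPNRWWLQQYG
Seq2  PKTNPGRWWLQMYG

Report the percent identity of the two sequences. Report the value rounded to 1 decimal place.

The sequences differ at positions 4 (A/N), 6 (N/G), 12 (Q/M).
11 of the 14 sites match, so the percent identity is 11/14 × 100 = 78.6%.

78.6%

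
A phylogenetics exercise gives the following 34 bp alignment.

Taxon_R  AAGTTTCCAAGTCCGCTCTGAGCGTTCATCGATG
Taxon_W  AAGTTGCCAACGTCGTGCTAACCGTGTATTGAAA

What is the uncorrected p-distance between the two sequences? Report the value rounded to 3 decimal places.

Mismatches occur at site 6 (T↔G), site 11 (G↔C), site 12 (T↔G), site 13 (C↔T), site 16 (C↔T), site 17 (T↔G), site 20 (G↔A), site 22 (G↔C), site 26 (T↔G), site 27 (C↔T), site 30 (C↔T), site 33 (T↔A), site 34 (G↔A).
There are 13 differences over 34 sites, so p = 13/34 = 0.382.

0.382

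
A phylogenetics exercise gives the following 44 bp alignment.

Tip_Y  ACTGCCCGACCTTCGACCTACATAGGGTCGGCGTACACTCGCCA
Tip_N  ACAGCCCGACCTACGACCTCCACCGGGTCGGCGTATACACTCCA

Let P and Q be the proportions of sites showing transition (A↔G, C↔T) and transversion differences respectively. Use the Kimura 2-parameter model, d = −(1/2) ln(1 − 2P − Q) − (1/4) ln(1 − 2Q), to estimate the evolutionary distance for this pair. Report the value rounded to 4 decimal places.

Mismatches occur at site 3 (T↔A, transversion), site 13 (T↔A, transversion), site 20 (A↔C, transversion), site 23 (T↔C, transition), site 24 (A↔C, transversion), site 36 (C↔T, transition), site 39 (T↔A, transversion), site 41 (G↔T, transversion).
Of the 8 differences, 2 transitions and 6 transversions over 44 sites: P = 2/44 = 0.045455, Q = 6/44 = 0.136364.
d = −0.5·ln(0.772726) − 0.25·ln(0.727272) = −0.5·(-0.257831) − 0.25·(-0.318455) = 0.2085.

0.2085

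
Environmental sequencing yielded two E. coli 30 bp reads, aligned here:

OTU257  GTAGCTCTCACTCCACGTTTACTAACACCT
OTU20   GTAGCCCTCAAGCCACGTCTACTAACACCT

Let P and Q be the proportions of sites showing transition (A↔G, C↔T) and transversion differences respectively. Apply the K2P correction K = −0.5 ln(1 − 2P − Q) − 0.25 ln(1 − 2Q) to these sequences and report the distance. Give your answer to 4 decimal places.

0.1473

The sequences differ at positions 6 (T/C, transition), 11 (C/A, transversion), 12 (T/G, transversion), 19 (T/C, transition).
Of the 4 differences, 2 transitions and 2 transversions over 30 sites: P = 2/30 = 0.066667, Q = 2/30 = 0.066667.
d = −0.5·ln(0.799999) − 0.25·ln(0.866666) = −0.5·(-0.223145) − 0.25·(-0.143102) = 0.1473.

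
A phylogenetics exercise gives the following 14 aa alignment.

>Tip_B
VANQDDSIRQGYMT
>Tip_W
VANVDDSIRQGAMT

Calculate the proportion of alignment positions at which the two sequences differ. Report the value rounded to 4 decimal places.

0.1429

Mismatches occur at site 4 (Q↔V), site 12 (Y↔A).
There are 2 differences over 14 sites, so p = 2/14 = 0.1429.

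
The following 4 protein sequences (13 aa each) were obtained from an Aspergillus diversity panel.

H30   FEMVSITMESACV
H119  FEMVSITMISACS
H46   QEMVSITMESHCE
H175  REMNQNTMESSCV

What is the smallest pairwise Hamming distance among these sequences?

Pairwise Hamming distances:
  H30 vs H119: 2
  H30 vs H46: 3
  H30 vs H175: 5
  H119 vs H46: 4
  H119 vs H175: 7
  H46 vs H175: 6
The smallest is 2, between H30 and H119.

2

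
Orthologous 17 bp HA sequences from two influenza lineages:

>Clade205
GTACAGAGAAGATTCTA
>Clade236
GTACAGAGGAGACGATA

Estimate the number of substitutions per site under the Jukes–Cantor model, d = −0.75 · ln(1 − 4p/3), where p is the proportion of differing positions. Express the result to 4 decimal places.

0.2824

Differing sites — 9:A/G; 13:T/C; 14:T/G; 15:C/A.
p = 4/17 = 0.235294.
d = −0.75 · ln(1 − (4/3)·0.235294) = −0.75 · ln(0.686275) = −0.75 · (-0.376477) = 0.2824.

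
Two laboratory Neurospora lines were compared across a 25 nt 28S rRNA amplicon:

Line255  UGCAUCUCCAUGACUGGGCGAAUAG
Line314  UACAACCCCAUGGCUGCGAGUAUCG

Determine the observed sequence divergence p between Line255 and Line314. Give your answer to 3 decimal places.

0.320

Mismatches occur at site 2 (G↔A), site 5 (U↔A), site 7 (U↔C), site 13 (A↔G), site 17 (G↔C), site 19 (C↔A), site 21 (A↔U), site 24 (A↔C).
There are 8 differences over 25 sites, so p = 8/25 = 0.320.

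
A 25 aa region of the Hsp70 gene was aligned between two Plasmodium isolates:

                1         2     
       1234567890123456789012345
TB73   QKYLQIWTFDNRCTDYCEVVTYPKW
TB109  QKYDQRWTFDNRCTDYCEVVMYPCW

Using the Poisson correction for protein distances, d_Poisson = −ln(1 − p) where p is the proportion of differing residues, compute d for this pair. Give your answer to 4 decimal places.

The sequences differ at positions 4 (L/D), 6 (I/R), 21 (T/M), 24 (K/C).
p = 4/25 = 0.160000.
d = −ln(1 − 0.160000) = −ln(0.840000) = 0.1744.

0.1744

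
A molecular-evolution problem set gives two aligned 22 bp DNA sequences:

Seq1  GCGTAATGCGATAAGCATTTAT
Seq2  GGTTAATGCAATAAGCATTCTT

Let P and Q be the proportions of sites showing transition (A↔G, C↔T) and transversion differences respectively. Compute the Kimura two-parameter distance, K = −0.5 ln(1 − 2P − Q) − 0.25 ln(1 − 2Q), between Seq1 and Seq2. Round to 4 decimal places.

Differing sites — 2:C/G (Tv); 3:G/T (Tv); 10:G/A (Ti); 20:T/C (Ti); 21:A/T (Tv).
Of the 5 differences, 2 transitions and 3 transversions over 22 sites: P = 2/22 = 0.090909, Q = 3/22 = 0.136364.
d = −0.5·ln(0.681818) − 0.25·ln(0.727272) = −0.5·(-0.382993) − 0.25·(-0.318455) = 0.2711.

0.2711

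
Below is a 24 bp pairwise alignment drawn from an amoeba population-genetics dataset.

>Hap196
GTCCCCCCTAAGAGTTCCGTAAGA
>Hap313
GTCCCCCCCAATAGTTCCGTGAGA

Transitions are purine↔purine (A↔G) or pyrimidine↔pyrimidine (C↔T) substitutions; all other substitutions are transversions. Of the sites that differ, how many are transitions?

Differing sites — 9:T/C (Ti); 12:G/T (Tv); 21:A/G (Ti).
Of the 3 differences, 2 transitions and 1 transversion, so the answer is 2.

2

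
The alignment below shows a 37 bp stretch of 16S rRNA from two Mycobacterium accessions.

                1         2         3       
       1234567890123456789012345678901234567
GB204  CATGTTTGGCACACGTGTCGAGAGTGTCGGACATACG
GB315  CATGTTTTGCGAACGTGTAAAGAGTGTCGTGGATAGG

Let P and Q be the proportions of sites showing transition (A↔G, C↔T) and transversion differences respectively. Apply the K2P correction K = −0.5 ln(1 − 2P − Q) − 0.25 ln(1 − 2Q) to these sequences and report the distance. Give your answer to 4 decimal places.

Differing sites — 8:G/T (Tv); 11:A/G (Ti); 12:C/A (Tv); 19:C/A (Tv); 20:G/A (Ti); 30:G/T (Tv); 31:A/G (Ti); 32:C/G (Tv); 36:C/G (Tv).
Of the 9 differences, 3 transitions and 6 transversions over 37 sites: P = 3/37 = 0.081081, Q = 6/37 = 0.162162.
d = −0.5·ln(0.675676) − 0.25·ln(0.675676) = −0.5·(-0.392042) − 0.25·(-0.392042) = 0.2940.

0.2940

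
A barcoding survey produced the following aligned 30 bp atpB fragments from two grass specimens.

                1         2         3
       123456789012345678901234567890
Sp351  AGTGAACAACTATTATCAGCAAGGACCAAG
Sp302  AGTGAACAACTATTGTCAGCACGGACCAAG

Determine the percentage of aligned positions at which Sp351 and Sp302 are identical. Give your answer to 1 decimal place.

Mismatches occur at site 15 (A/G), site 22 (A/C).
28 of the 30 sites match, so the percent identity is 28/30 × 100 = 93.3%.

93.3%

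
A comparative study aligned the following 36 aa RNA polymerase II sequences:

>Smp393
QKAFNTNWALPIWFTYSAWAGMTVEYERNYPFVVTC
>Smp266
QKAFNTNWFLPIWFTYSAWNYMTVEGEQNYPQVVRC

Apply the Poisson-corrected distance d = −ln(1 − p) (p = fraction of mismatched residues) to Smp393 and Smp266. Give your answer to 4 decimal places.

0.2162

The sequences differ at positions 9 (A/F), 20 (A/N), 21 (G/Y), 26 (Y/G), 28 (R/Q), 32 (F/Q), 35 (T/R).
p = 7/36 = 0.194444.
d = −ln(1 − 0.194444) = −ln(0.805556) = 0.2162.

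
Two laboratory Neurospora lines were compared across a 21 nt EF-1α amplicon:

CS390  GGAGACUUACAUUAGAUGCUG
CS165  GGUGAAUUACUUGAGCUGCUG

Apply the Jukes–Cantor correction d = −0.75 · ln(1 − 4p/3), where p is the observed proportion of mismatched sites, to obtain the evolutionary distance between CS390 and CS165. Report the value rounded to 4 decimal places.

Differing sites — 3:A/U; 6:C/A; 11:A/U; 13:U/G; 16:A/C.
p = 5/21 = 0.238095.
d = −0.75 · ln(1 − (4/3)·0.238095) = −0.75 · ln(0.682540) = −0.75 · (-0.381934) = 0.2865.

0.2865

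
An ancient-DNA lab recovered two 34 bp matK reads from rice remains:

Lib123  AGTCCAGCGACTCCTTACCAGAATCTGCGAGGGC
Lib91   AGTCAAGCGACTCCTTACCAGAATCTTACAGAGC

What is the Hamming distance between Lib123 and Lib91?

5

Differing sites — 5:C/A; 27:G/T; 28:C/A; 29:G/C; 32:G/A.
That gives 5 mismatches out of 34 aligned sites, so the Hamming distance is 5.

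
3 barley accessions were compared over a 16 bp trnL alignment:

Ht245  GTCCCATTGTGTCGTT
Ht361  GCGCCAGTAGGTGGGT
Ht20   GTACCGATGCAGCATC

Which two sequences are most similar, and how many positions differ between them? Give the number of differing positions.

Pairwise Hamming distances:
  Ht245 vs Ht361: 7
  Ht245 vs Ht20: 8
  Ht361 vs Ht20: 12
The smallest is 7, between Ht245 and Ht361.

7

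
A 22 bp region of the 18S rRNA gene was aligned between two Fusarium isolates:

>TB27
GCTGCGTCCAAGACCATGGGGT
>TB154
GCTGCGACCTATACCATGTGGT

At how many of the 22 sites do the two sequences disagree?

4

Mismatches occur at site 7 (T/A), site 10 (A/T), site 12 (G/T), site 19 (G/T).
That gives 4 mismatches out of 22 aligned sites, so the Hamming distance is 4.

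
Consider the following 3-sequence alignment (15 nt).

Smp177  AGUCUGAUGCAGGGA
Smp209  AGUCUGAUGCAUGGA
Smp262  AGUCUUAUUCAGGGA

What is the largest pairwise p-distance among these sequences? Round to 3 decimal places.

Pairwise Hamming distances:
  Smp177 vs Smp209: 1
  Smp177 vs Smp262: 2
  Smp209 vs Smp262: 3
The largest is 3 mismatches, between Smp209 and Smp262; p = 3/15 = 0.200.

0.200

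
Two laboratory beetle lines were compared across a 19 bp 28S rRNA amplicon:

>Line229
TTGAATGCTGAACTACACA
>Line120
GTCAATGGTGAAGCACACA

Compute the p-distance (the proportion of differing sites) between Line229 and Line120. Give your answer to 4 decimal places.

Differing sites — 1:T/G; 3:G/C; 8:C/G; 13:C/G; 14:T/C.
There are 5 differences over 19 sites, so p = 5/19 = 0.2632.

0.2632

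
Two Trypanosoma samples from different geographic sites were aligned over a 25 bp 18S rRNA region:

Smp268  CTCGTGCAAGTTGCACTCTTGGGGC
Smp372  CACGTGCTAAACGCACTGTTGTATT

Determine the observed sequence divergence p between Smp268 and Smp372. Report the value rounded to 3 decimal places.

0.400

Differing sites — 2:T/A; 8:A/T; 10:G/A; 11:T/A; 12:T/C; 18:C/G; 22:G/T; 23:G/A; 24:G/T; 25:C/T.
There are 10 differences over 25 sites, so p = 10/25 = 0.400.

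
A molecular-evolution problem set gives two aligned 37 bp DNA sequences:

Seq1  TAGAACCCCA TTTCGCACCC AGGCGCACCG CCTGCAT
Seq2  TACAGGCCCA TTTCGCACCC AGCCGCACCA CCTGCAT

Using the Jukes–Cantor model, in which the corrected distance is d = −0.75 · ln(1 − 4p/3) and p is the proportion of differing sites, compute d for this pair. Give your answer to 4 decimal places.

0.1490

Mismatches occur at site 3 (G↔C), site 5 (A↔G), site 6 (C↔G), site 23 (G↔C), site 30 (G↔A).
p = 5/37 = 0.135135.
d = −0.75 · ln(1 − (4/3)·0.135135) = −0.75 · ln(0.819820) = −0.75 · (-0.198670) = 0.1490.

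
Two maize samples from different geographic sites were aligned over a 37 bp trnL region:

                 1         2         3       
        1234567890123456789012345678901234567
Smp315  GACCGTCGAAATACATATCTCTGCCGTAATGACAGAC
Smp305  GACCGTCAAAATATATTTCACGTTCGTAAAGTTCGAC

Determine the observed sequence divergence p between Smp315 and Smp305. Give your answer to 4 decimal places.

Mismatches occur at site 8 (G↔A), site 14 (C↔T), site 17 (A↔T), site 20 (T↔A), site 22 (T↔G), site 23 (G↔T), site 24 (C↔T), site 30 (T↔A), site 32 (A↔T), site 33 (C↔T), site 34 (A↔C).
There are 11 differences over 37 sites, so p = 11/37 = 0.2973.

0.2973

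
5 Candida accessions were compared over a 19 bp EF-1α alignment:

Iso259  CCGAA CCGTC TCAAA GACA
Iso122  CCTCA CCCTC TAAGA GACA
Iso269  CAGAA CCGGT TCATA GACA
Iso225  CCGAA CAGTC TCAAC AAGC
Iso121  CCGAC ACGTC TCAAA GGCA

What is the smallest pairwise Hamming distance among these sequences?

Pairwise Hamming distances:
  Iso259 vs Iso122: 5
  Iso259 vs Iso269: 4
  Iso259 vs Iso225: 5
  Iso259 vs Iso121: 3
  Iso122 vs Iso269: 8
  Iso122 vs Iso225: 10
  Iso122 vs Iso121: 8
  Iso269 vs Iso225: 9
  Iso269 vs Iso121: 7
  Iso225 vs Iso121: 8
The smallest is 3, between Iso259 and Iso121.

3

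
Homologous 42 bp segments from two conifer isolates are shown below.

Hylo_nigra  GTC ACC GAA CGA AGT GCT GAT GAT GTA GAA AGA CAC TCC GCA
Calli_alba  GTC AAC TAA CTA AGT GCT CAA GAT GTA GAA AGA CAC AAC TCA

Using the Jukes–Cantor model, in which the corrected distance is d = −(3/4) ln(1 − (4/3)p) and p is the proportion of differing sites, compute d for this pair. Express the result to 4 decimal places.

0.2197

The sequences differ at positions 5 (C/A), 7 (G/T), 11 (G/T), 19 (G/C), 21 (T/A), 37 (T/A), 38 (C/A), 40 (G/T).
p = 8/42 = 0.190476.
d = −0.75 · ln(1 − (4/3)·0.190476) = −0.75 · ln(0.746032) = −0.75 · (-0.292987) = 0.2197.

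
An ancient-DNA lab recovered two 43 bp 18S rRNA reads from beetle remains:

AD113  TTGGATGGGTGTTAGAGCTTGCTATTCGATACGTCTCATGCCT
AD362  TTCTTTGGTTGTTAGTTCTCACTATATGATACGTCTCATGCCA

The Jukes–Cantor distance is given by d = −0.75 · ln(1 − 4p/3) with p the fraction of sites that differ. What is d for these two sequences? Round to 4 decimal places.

0.3129

The sequences differ at positions 3 (G/C), 4 (G/T), 5 (A/T), 9 (G/T), 16 (A/T), 17 (G/T), 20 (T/C), 21 (G/A), 26 (T/A), 27 (C/T), 43 (T/A).
p = 11/43 = 0.255814.
d = −0.75 · ln(1 − (4/3)·0.255814) = −0.75 · ln(0.658915) = −0.75 · (-0.417161) = 0.3129.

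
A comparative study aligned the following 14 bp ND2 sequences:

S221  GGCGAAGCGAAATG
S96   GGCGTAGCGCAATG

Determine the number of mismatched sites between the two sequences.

2

The sequences differ at positions 5 (A/T), 10 (A/C).
That gives 2 mismatches out of 14 aligned sites, so the Hamming distance is 2.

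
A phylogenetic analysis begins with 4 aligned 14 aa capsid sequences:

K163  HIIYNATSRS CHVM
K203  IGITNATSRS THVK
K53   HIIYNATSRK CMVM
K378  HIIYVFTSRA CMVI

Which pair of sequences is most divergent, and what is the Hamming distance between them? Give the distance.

9

Pairwise Hamming distances:
  K163 vs K203: 5
  K163 vs K53: 2
  K163 vs K378: 5
  K203 vs K53: 7
  K203 vs K378: 9
  K53 vs K378: 4
The largest is 9, between K203 and K378.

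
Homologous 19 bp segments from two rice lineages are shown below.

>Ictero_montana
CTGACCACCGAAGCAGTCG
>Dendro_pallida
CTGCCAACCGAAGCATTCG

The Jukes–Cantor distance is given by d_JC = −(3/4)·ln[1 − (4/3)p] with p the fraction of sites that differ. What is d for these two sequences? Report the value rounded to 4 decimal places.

0.1773

Differing sites — 4:A/C; 6:C/A; 16:G/T.
p = 3/19 = 0.157895.
d = −0.75 · ln(1 − (4/3)·0.157895) = −0.75 · ln(0.789473) = −0.75 · (-0.236390) = 0.1773.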